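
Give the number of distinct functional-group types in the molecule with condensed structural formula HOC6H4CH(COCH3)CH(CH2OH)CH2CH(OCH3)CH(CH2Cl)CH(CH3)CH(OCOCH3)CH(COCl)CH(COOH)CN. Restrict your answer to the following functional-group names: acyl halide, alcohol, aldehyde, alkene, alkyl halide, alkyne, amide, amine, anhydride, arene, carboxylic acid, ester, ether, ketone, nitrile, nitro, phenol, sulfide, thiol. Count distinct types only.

10

–OH attached directly to an aromatic ring → phenol (not alcohol); the ring itself is an arene.
pendant –COCH3: carbonyl C bonded to two carbons → ketone.
pendant –CH2OH on an sp³ backbone C → alcohol.
pendant –OCH3: C–O–C with sp³ C, no adjacent C=O → ether.
pendant –CH2X: halogen on sp³ carbon → alkyl halide.
pendant –OC(=O)CH3: an acyloxy group → ester.
pendant –C(=O)X: carbonyl C bonded to C and halogen → acyl halide.
pendant –COOH: carbonyl C bonded to C and –OH → carboxylic acid.
–C≡N: carbon triple-bonded to nitrogen → nitrile.
Distinct types present: acyl halide, alcohol, alkyl halide, arene, carboxylic acid, ester, ether, ketone, nitrile, phenol.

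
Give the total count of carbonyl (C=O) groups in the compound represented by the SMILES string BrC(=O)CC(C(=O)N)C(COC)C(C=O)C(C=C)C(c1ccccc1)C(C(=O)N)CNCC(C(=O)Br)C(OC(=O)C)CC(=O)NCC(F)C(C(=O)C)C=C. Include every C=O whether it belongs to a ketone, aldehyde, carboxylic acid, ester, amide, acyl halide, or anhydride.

8

BrCO: acyl halide, 1 C=O (running total 1).
CH(CONH2): amide, 1 C=O (running total 2).
CH(CHO): aldehyde, 1 C=O (running total 3).
CH(CONH2): amide, 1 C=O (running total 4).
CH(COBr): acyl halide, 1 C=O (running total 5).
CH(OCOCH3): ester, 1 C=O (running total 6).
CH2CONHCH2: amide, 1 C=O (running total 7).
CH(COCH3): ketone, 1 C=O (running total 8).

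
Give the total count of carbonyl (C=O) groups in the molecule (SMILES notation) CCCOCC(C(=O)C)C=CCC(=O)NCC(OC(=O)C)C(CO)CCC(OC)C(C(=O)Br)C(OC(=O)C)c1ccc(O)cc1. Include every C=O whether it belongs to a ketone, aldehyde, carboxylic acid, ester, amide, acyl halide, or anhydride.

CH(COCH3): ketone, 1 C=O (running total 1).
CH2CONHCH2: amide, 1 C=O (running total 2).
CH(OCOCH3): ester, 1 C=O (running total 3).
CH(COBr): acyl halide, 1 C=O (running total 4).
CH(OCOCH3): ester, 1 C=O (running total 5).

5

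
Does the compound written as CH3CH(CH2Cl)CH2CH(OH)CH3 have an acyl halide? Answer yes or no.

Taking each segment in turn:
  CH(CH2Cl): pendant –CH2X: halogen on sp³ carbon → alkyl halide.
  CH(OH): –OH on an sp³ carbon → alcohol (secondary).
The groups actually present are: alcohol, alkyl halide.

no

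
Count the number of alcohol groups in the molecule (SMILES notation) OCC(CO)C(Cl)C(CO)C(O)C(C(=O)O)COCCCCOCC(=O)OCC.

4

Reading the structure from left to right:
  HOCH2: HO– on an sp³ carbon → alcohol.
  CH(CH2OH): pendant –CH2OH on an sp³ backbone C → alcohol.
  CH(Cl): halogen on an sp³ carbon → alkyl halide.
  CH(CH2OH): pendant –CH2OH on an sp³ backbone C → alcohol.
  CH(OH): –OH on an sp³ carbon → alcohol (secondary).
  CH(COOH): pendant –COOH: carbonyl C bonded to C and –OH → carboxylic acid.
  CH2OCH2: C–O–C with sp³ carbons on both sides and no adjacent C=O → ether.
  CH2OCH2: C–O–C with sp³ carbons on both sides and no adjacent C=O → ether.
  COOCH2CH3: –C(=O)OCH2CH3: carbonyl C bonded to C and to –OEt → ester.
Alcohol appears at: HOCH2, CH(CH2OH), CH(CH2OH), CH(OH) → 4.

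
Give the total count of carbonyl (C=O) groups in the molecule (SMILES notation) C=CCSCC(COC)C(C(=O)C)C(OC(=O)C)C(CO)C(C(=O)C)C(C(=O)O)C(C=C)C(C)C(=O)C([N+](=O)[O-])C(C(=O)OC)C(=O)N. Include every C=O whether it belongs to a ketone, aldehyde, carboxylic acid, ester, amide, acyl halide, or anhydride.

7

CH(COCH3): ketone, 1 C=O (running total 1).
CH(OCOCH3): ester, 1 C=O (running total 2).
CH(COCH3): ketone, 1 C=O (running total 3).
CH(COOH): carboxylic acid, 1 C=O (running total 4).
CO: ketone, 1 C=O (running total 5).
CH(COOCH3): ester, 1 C=O (running total 6).
CONH2: amide, 1 C=O (running total 7).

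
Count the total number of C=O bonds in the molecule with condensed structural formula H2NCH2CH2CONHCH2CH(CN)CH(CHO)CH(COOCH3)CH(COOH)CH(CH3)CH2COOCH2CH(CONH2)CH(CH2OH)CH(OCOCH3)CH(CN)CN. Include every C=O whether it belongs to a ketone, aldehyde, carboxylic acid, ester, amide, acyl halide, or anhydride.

7

CH2CONHCH2: amide, 1 C=O (running total 1).
CH(CHO): aldehyde, 1 C=O (running total 2).
CH(COOCH3): ester, 1 C=O (running total 3).
CH(COOH): carboxylic acid, 1 C=O (running total 4).
CH2COOCH2: ester, 1 C=O (running total 5).
CH(CONH2): amide, 1 C=O (running total 6).
CH(OCOCH3): ester, 1 C=O (running total 7).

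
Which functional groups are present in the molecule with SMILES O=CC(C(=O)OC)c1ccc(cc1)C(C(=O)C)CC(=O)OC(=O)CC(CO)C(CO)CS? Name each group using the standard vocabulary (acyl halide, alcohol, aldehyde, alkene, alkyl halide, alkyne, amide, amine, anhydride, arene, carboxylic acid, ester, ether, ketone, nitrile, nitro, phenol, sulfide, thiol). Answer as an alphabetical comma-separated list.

alcohol, aldehyde, anhydride, arene, ester, ketone, thiol

Working along the chain:
  OHC: terminal –CHO: carbonyl C bonded to H and C → aldehyde.
  CH(COOCH3): pendant –COOCH3: carbonyl C bonded to C and –OCH3 → ester.
  C6H4: para-disubstituted benzene ring → arene.
  CH(COCH3): pendant –COCH3: carbonyl C bonded to two carbons → ketone.
  CH2CO-O-COCH2: two acyl groups sharing one oxygen, –C(=O)–O–C(=O)– → anhydride.
  CH(CH2OH): pendant –CH2OH on an sp³ backbone C → alcohol.
  CH(CH2OH): pendant –CH2OH on an sp³ backbone C → alcohol.
  CH2SH: –SH on an sp³ carbon → thiol.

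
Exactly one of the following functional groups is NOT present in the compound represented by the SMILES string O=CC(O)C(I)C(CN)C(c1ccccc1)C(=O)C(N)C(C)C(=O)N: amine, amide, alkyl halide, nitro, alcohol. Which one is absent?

amine: present (CH(CH2NH2) — pendant –CH2NH2: N on sp³ C, no adjacent C=O → amine).
amide: present (CONH2 — –C(=O)NH2: carbonyl C bonded to C and to N → amide (the N is not a separate amine)).
alkyl halide: present (CH(I) — halogen on an sp³ carbon → alkyl halide).
alcohol: present (CH(OH) — –OH on an sp³ carbon → alcohol (secondary)).
nitro: no segment matches this pattern.

nitro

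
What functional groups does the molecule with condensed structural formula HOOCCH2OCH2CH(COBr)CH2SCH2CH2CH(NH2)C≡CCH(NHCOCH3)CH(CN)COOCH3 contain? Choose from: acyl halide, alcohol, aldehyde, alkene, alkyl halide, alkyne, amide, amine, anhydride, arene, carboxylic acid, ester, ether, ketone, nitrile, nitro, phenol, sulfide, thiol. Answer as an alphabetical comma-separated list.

acyl halide, alkyne, amide, amine, carboxylic acid, ester, ether, nitrile, sulfide

Taking each segment in turn:
  HOOC: –COOH: carbonyl C bonded to –OH and C → carboxylic acid (the –OH is not a separate alcohol).
  CH2OCH2: C–O–C with sp³ carbons on both sides and no adjacent C=O → ether.
  CH(COBr): pendant –C(=O)X: carbonyl C bonded to C and halogen → acyl halide.
  CH2SCH2: C–S–C linkage → sulfide (thioether).
  CH(NH2): –NH2 on an sp³ carbon with no adjacent C=O → amine.
  C≡C: C≡C triple bond → alkyne.
  CH(NHCOCH3): pendant –NHC(=O)CH3: N bonded to a carbonyl → amide (not amine).
  CH(CN): pendant –C≡N: nitrile.
  COOCH3: –C(=O)OCH3: carbonyl C bonded to C and to –OCH3 → ester (not ketone + ether).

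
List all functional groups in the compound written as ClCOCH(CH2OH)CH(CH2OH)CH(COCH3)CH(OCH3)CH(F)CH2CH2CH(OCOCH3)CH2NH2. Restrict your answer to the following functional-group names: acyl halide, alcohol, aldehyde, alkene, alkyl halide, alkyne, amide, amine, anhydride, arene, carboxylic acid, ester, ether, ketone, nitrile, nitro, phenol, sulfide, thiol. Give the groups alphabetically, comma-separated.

acyl halide, alcohol, alkyl halide, amine, ester, ether, ketone

Taking each segment in turn:
  ClCO: –C(=O)Cl: carbonyl C bonded to C and to a halogen → acyl halide (not alkyl halide).
  CH(CH2OH): pendant –CH2OH on an sp³ backbone C → alcohol.
  CH(CH2OH): pendant –CH2OH on an sp³ backbone C → alcohol.
  CH(COCH3): pendant –COCH3: carbonyl C bonded to two carbons → ketone.
  CH(OCH3): pendant –OCH3: C–O–C with sp³ C, no adjacent C=O → ether.
  CH(F): halogen on an sp³ carbon → alkyl halide.
  CH(OCOCH3): pendant –OC(=O)CH3: an acyloxy group → ester.
  CH2NH2: –NH2 on an sp³ carbon with no adjacent C=O → amine.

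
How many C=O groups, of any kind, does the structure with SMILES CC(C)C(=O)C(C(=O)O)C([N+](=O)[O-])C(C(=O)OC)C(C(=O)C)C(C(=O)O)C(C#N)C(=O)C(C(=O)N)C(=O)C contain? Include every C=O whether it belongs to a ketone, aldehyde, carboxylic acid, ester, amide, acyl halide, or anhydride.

8

CO: ketone, 1 C=O (running total 1).
CH(COOH): carboxylic acid, 1 C=O (running total 2).
CH(COOCH3): ester, 1 C=O (running total 3).
CH(COCH3): ketone, 1 C=O (running total 4).
CH(COOH): carboxylic acid, 1 C=O (running total 5).
CO: ketone, 1 C=O (running total 6).
CH(CONH2): amide, 1 C=O (running total 7).
CO: ketone, 1 C=O (running total 8).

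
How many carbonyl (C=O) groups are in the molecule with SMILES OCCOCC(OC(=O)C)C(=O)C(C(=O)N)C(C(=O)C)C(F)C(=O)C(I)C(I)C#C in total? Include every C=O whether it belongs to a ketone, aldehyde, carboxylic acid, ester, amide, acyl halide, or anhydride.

CH(OCOCH3): ester, 1 C=O (running total 1).
CO: ketone, 1 C=O (running total 2).
CH(CONH2): amide, 1 C=O (running total 3).
CH(COCH3): ketone, 1 C=O (running total 4).
CO: ketone, 1 C=O (running total 5).

5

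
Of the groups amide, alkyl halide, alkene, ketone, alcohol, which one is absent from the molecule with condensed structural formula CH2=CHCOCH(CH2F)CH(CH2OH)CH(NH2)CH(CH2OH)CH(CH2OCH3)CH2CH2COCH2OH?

alkene: present (CH2=CH — C=C double bond → alkene).
ketone: present (CO — –C(=O)– with carbon on both sides → ketone).
alcohol: present (CH(CH2OH) — pendant –CH2OH on an sp³ backbone C → alcohol).
alkyl halide: present (CH(CH2F) — pendant –CH2X: halogen on sp³ carbon → alkyl halide).
amide: no segment matches this pattern.

amide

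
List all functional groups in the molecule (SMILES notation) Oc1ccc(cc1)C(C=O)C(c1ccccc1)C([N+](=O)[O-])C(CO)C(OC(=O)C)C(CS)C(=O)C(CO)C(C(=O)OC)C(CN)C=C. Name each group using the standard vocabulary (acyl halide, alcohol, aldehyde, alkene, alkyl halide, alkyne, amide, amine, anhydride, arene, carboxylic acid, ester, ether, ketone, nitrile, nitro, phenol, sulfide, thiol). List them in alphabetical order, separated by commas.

–OH attached directly to an aromatic ring → phenol (not alcohol); the ring itself is an arene.
pendant –CHO: carbonyl C bonded to C and H → aldehyde.
pendant –C6H5: benzene ring → arene.
–NO2 on an sp³ carbon → nitro (the N=O is not a carbonyl).
pendant –CH2OH on an sp³ backbone C → alcohol.
pendant –OC(=O)CH3: an acyloxy group → ester.
pendant –CH2SH → thiol.
–C(=O)– with carbon on both sides → ketone.
pendant –CH2OH on an sp³ backbone C → alcohol.
pendant –COOCH3: carbonyl C bonded to C and –OCH3 → ester.
pendant –CH2NH2: N on sp³ C, no adjacent C=O → amine.
C=C double bond → alkene.

alcohol, aldehyde, alkene, amine, arene, ester, ketone, nitro, phenol, thiol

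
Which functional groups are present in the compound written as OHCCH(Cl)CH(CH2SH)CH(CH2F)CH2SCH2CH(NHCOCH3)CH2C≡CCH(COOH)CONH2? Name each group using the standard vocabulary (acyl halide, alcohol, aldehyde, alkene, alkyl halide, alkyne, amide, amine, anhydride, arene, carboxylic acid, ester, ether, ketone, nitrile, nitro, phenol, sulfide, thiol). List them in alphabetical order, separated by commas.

Working along the chain:
  OHC: terminal –CHO: carbonyl C bonded to H and C → aldehyde.
  CH(Cl): halogen on an sp³ carbon → alkyl halide.
  CH(CH2SH): pendant –CH2SH → thiol.
  CH(CH2F): pendant –CH2X: halogen on sp³ carbon → alkyl halide.
  CH2SCH2: C–S–C linkage → sulfide (thioether).
  CH(NHCOCH3): pendant –NHC(=O)CH3: N bonded to a carbonyl → amide (not amine).
  C≡C: C≡C triple bond → alkyne.
  CH(COOH): pendant –COOH: carbonyl C bonded to C and –OH → carboxylic acid.
  CONH2: –C(=O)NH2: carbonyl C bonded to C and to N → amide (the N is not a separate amine).

aldehyde, alkyl halide, alkyne, amide, carboxylic acid, sulfide, thiol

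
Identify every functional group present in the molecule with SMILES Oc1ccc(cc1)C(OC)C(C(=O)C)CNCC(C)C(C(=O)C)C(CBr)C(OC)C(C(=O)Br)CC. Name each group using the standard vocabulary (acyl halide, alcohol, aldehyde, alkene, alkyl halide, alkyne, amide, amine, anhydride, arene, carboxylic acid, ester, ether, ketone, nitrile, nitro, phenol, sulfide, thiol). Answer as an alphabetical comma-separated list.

acyl halide, alkyl halide, amine, arene, ether, ketone, phenol

Reading the structure from left to right:
  HOC6H4: –OH attached directly to an aromatic ring → phenol (not alcohol); the ring itself is an arene.
  CH(OCH3): pendant –OCH3: C–O–C with sp³ C, no adjacent C=O → ether.
  CH(COCH3): pendant –COCH3: carbonyl C bonded to two carbons → ketone.
  CH2NHCH2: C–N–C with sp³ carbons and no adjacent C=O → amine (secondary).
  CH(COCH3): pendant –COCH3: carbonyl C bonded to two carbons → ketone.
  CH(CH2Br): pendant –CH2X: halogen on sp³ carbon → alkyl halide.
  CH(OCH3): pendant –OCH3: C–O–C with sp³ C, no adjacent C=O → ether.
  CH(COBr): pendant –C(=O)X: carbonyl C bonded to C and halogen → acyl halide.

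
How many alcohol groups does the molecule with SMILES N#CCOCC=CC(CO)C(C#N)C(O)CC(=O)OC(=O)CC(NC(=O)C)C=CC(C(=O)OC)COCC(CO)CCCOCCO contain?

4

N≡C–: carbon triple-bonded to nitrogen → nitrile.
C–O–C with sp³ carbons on both sides and no adjacent C=O → ether.
C=C double bond → alkene.
pendant –CH2OH on an sp³ backbone C → alcohol.
pendant –C≡N: nitrile.
–OH on an sp³ carbon → alcohol (secondary).
two acyl groups sharing one oxygen, –C(=O)–O–C(=O)– → anhydride.
pendant –NHC(=O)CH3: N bonded to a carbonyl → amide (not amine).
C=C double bond → alkene.
pendant –COOCH3: carbonyl C bonded to C and –OCH3 → ester.
C–O–C with sp³ carbons on both sides and no adjacent C=O → ether.
pendant –CH2OH on an sp³ backbone C → alcohol.
C–O–C with sp³ carbons on both sides and no adjacent C=O → ether.
–OH on an sp³ carbon → alcohol.
Alcohol appears at: CH(CH2OH), CH(OH), CH(CH2OH), CH2OH → 4.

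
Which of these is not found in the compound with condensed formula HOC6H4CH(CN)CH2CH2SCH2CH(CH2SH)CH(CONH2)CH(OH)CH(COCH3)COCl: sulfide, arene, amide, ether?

amide: present (CH(CONH2) — pendant –CONH2: carbonyl C bonded to C and N → amide).
sulfide: present (CH2SCH2 — C–S–C linkage → sulfide (thioether)).
arene: present (HOC6H4 — –OH attached directly to an aromatic ring → phenol (not alcohol); the ring itself is an arene).
ether: no segment matches this pattern.

ether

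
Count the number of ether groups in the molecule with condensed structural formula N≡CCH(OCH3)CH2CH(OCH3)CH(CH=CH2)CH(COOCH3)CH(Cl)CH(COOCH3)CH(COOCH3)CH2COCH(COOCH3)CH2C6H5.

Taking each segment in turn:
  N≡C: N≡C–: carbon triple-bonded to nitrogen → nitrile.
  CH(OCH3): pendant –OCH3: C–O–C with sp³ C, no adjacent C=O → ether.
  CH(OCH3): pendant –OCH3: C–O–C with sp³ C, no adjacent C=O → ether.
  CH(CH=CH2): pendant –CH=CH2: C=C double bond → alkene.
  CH(COOCH3): pendant –COOCH3: carbonyl C bonded to C and –OCH3 → ester.
  CH(Cl): halogen on an sp³ carbon → alkyl halide.
  CH(COOCH3): pendant –COOCH3: carbonyl C bonded to C and –OCH3 → ester.
  CH(COOCH3): pendant –COOCH3: carbonyl C bonded to C and –OCH3 → ester.
  CO: –C(=O)– with carbon on both sides → ketone.
  CH(COOCH3): pendant –COOCH3: carbonyl C bonded to C and –OCH3 → ester.
  C6H5: –C6H5 phenyl ring → arene.
Ether appears at: CH(OCH3), CH(OCH3) → 2.

2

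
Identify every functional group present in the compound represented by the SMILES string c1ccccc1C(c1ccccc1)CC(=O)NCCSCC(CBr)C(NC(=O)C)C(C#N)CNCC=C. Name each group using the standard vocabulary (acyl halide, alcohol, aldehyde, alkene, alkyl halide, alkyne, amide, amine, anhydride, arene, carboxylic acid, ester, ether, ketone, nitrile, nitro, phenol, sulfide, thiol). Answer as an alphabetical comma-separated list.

alkene, alkyl halide, amide, amine, arene, nitrile, sulfide

Taking each segment in turn:
  C6H5: C6H5– phenyl ring → arene.
  CH(C6H5): pendant –C6H5: benzene ring → arene.
  CH2CONHCH2: –C(=O)–N– linkage → amide (the N is not an amine).
  CH2SCH2: C–S–C linkage → sulfide (thioether).
  CH(CH2Br): pendant –CH2X: halogen on sp³ carbon → alkyl halide.
  CH(NHCOCH3): pendant –NHC(=O)CH3: N bonded to a carbonyl → amide (not amine).
  CH(CN): pendant –C≡N: nitrile.
  CH2NHCH2: C–N–C with sp³ carbons and no adjacent C=O → amine (secondary).
  CH=CH2: C=C double bond → alkene.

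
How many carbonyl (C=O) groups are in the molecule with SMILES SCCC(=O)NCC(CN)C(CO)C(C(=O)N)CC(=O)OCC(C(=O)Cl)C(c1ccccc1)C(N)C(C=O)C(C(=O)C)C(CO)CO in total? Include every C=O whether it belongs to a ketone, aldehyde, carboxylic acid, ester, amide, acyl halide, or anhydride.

CH2CONHCH2: amide, 1 C=O (running total 1).
CH(CONH2): amide, 1 C=O (running total 2).
CH2COOCH2: ester, 1 C=O (running total 3).
CH(COCl): acyl halide, 1 C=O (running total 4).
CH(CHO): aldehyde, 1 C=O (running total 5).
CH(COCH3): ketone, 1 C=O (running total 6).

6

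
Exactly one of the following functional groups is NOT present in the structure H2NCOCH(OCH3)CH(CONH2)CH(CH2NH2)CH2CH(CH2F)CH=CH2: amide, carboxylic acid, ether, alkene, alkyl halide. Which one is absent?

carboxylic acid

ether: present (CH(OCH3) — pendant –OCH3: C–O–C with sp³ C, no adjacent C=O → ether).
alkyl halide: present (CH(CH2F) — pendant –CH2X: halogen on sp³ carbon → alkyl halide).
alkene: present (CH=CH2 — C=C double bond → alkene).
amide: present (H2NCO — –C(=O)NH2: carbonyl C bonded to C and to N → amide (the N is not a separate amine)).
carboxylic acid: absent. In each of H2NCO and CH(CONH2), the carbonyl is bonded to nitrogen, not to –OH; that is an amide.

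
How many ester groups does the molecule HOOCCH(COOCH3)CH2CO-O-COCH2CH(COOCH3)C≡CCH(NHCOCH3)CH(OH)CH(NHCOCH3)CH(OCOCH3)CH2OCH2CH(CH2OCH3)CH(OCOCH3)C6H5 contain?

–COOH: carbonyl C bonded to –OH and C → carboxylic acid (the –OH is not a separate alcohol).
pendant –COOCH3: carbonyl C bonded to C and –OCH3 → ester.
two acyl groups sharing one oxygen, –C(=O)–O–C(=O)– → anhydride.
pendant –COOCH3: carbonyl C bonded to C and –OCH3 → ester.
C≡C triple bond → alkyne.
pendant –NHC(=O)CH3: N bonded to a carbonyl → amide (not amine).
–OH on an sp³ carbon → alcohol (secondary).
pendant –NHC(=O)CH3: N bonded to a carbonyl → amide (not amine).
pendant –OC(=O)CH3: an acyloxy group → ester.
C–O–C with sp³ carbons on both sides and no adjacent C=O → ether.
pendant –CH2OCH3: C–O–C linkage → ether.
pendant –OC(=O)CH3: an acyloxy group → ester.
–C6H5 phenyl ring → arene.
Ester appears at: CH(COOCH3), CH(COOCH3), CH(OCOCH3), CH(OCOCH3) → 4.

4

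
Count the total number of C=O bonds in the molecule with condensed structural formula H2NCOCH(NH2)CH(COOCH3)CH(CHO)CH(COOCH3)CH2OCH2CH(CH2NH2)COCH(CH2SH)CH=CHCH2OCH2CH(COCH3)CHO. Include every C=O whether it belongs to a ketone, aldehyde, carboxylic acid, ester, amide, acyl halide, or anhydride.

H2NCO: amide, 1 C=O (running total 1).
CH(COOCH3): ester, 1 C=O (running total 2).
CH(CHO): aldehyde, 1 C=O (running total 3).
CH(COOCH3): ester, 1 C=O (running total 4).
CO: ketone, 1 C=O (running total 5).
CH(COCH3): ketone, 1 C=O (running total 6).
CHO: aldehyde, 1 C=O (running total 7).

7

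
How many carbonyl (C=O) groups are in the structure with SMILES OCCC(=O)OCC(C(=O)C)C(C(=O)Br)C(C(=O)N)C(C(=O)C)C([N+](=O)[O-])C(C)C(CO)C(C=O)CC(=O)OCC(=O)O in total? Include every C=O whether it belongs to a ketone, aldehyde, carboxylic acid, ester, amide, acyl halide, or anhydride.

CH2COOCH2: ester, 1 C=O (running total 1).
CH(COCH3): ketone, 1 C=O (running total 2).
CH(COBr): acyl halide, 1 C=O (running total 3).
CH(CONH2): amide, 1 C=O (running total 4).
CH(COCH3): ketone, 1 C=O (running total 5).
CH(CHO): aldehyde, 1 C=O (running total 6).
CH2COOCH2: ester, 1 C=O (running total 7).
COOH: carboxylic acid, 1 C=O (running total 8).

8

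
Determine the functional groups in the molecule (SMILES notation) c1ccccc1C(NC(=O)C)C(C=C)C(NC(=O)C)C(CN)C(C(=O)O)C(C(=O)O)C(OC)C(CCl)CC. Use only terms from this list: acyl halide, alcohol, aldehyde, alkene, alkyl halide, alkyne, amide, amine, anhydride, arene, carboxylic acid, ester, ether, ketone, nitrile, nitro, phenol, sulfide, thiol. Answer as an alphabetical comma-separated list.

alkene, alkyl halide, amide, amine, arene, carboxylic acid, ether

Reading the structure from left to right:
  C6H5: C6H5– phenyl ring → arene.
  CH(NHCOCH3): pendant –NHC(=O)CH3: N bonded to a carbonyl → amide (not amine).
  CH(CH=CH2): pendant –CH=CH2: C=C double bond → alkene.
  CH(NHCOCH3): pendant –NHC(=O)CH3: N bonded to a carbonyl → amide (not amine).
  CH(CH2NH2): pendant –CH2NH2: N on sp³ C, no adjacent C=O → amine.
  CH(COOH): pendant –COOH: carbonyl C bonded to C and –OH → carboxylic acid.
  CH(COOH): pendant –COOH: carbonyl C bonded to C and –OH → carboxylic acid.
  CH(OCH3): pendant –OCH3: C–O–C with sp³ C, no adjacent C=O → ether.
  CH(CH2Cl): pendant –CH2X: halogen on sp³ carbon → alkyl halide.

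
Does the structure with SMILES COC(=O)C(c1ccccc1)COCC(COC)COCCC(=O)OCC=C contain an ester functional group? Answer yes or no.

yes

CH3O–C(=O)–: carbonyl C bonded to C and to –OCH3 → ester (not ketone + ether).
pendant –C6H5: benzene ring → arene.
C–O–C with sp³ carbons on both sides and no adjacent C=O → ether.
pendant –CH2OCH3: C–O–C linkage → ether.
C–O–C with sp³ carbons on both sides and no adjacent C=O → ether.
–C(=O)–O–C with C on the carbonyl side → ester.
C=C double bond → alkene.
The CH3OOC segment supplies the ester: CH3O–C(=O)–: carbonyl C bonded to C and to –OCH3 → ester (not ketone + ether).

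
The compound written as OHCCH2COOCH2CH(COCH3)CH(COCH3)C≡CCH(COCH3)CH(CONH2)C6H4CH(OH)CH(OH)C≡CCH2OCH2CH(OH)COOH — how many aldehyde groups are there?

1

Working along the chain:
  OHC: terminal –CHO: carbonyl C bonded to H and C → aldehyde.
  CH2COOCH2: –C(=O)–O–C with C on the carbonyl side → ester.
  CH(COCH3): pendant –COCH3: carbonyl C bonded to two carbons → ketone.
  CH(COCH3): pendant –COCH3: carbonyl C bonded to two carbons → ketone.
  C≡C: C≡C triple bond → alkyne.
  CH(COCH3): pendant –COCH3: carbonyl C bonded to two carbons → ketone.
  CH(CONH2): pendant –CONH2: carbonyl C bonded to C and N → amide.
  C6H4: para-disubstituted benzene ring → arene.
  CH(OH): –OH on an sp³ carbon → alcohol (secondary).
  CH(OH): –OH on an sp³ carbon → alcohol (secondary).
  C≡C: C≡C triple bond → alkyne.
  CH2OCH2: C–O–C with sp³ carbons on both sides and no adjacent C=O → ether.
  CH(OH): –OH on an sp³ carbon → alcohol (secondary).
  COOH: –COOH: carbonyl C bonded to –OH and C → carboxylic acid (the –OH is not a separate alcohol).
Aldehyde appears at: OHC → 1.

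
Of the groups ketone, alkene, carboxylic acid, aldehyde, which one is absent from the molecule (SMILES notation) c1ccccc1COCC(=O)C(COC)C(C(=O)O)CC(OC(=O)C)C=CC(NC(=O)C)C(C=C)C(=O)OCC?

aldehyde

alkene: present (CH=CH — C=C double bond → alkene).
ketone: present (CO — –C(=O)– with carbon on both sides → ketone).
carboxylic acid: present (CH(COOH) — pendant –COOH: carbonyl C bonded to C and –OH → carboxylic acid).
aldehyde: absent. In CO, the carbonyl carbon is bonded to two carbons, so it is a ketone, not an aldehyde. In CH(COOH), the carbonyl carbon bears –OH, not –H, so it is a carboxylic acid.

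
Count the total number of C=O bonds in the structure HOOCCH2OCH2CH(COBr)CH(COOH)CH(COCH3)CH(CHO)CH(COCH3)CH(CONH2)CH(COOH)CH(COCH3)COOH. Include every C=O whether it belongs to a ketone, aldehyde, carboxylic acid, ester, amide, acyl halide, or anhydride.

HOOC: carboxylic acid, 1 C=O (running total 1).
CH(COBr): acyl halide, 1 C=O (running total 2).
CH(COOH): carboxylic acid, 1 C=O (running total 3).
CH(COCH3): ketone, 1 C=O (running total 4).
CH(CHO): aldehyde, 1 C=O (running total 5).
CH(COCH3): ketone, 1 C=O (running total 6).
CH(CONH2): amide, 1 C=O (running total 7).
CH(COOH): carboxylic acid, 1 C=O (running total 8).
CH(COCH3): ketone, 1 C=O (running total 9).
COOH: carboxylic acid, 1 C=O (running total 10).

10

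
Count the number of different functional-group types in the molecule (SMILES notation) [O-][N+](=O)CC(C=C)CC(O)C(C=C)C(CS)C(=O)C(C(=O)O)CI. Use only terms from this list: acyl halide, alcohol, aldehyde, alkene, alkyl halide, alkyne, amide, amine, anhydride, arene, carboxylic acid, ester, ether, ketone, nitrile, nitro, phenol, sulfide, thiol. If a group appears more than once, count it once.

7

Working along the chain:
  O2NCH2: –NO2 on carbon → nitro group.
  CH(CH=CH2): pendant –CH=CH2: C=C double bond → alkene.
  CH(OH): –OH on an sp³ carbon → alcohol (secondary).
  CH(CH=CH2): pendant –CH=CH2: C=C double bond → alkene.
  CH(CH2SH): pendant –CH2SH → thiol.
  CO: –C(=O)– with carbon on both sides → ketone.
  CH(COOH): pendant –COOH: carbonyl C bonded to C and –OH → carboxylic acid.
  CH2I: halogen on an sp³ carbon → alkyl halide.
Distinct types present: alcohol, alkene, alkyl halide, carboxylic acid, ketone, nitro, thiol.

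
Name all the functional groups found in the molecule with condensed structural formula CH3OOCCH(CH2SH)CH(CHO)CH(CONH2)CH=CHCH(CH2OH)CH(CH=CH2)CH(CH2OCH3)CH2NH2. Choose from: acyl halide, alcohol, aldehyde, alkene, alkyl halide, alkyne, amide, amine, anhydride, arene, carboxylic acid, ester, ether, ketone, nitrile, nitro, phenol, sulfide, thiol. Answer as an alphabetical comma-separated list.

alcohol, aldehyde, alkene, amide, amine, ester, ether, thiol

CH3O–C(=O)–: carbonyl C bonded to C and to –OCH3 → ester (not ketone + ether).
pendant –CH2SH → thiol.
pendant –CHO: carbonyl C bonded to C and H → aldehyde.
pendant –CONH2: carbonyl C bonded to C and N → amide.
C=C double bond → alkene.
pendant –CH2OH on an sp³ backbone C → alcohol.
pendant –CH=CH2: C=C double bond → alkene.
pendant –CH2OCH3: C–O–C linkage → ether.
–NH2 on an sp³ carbon with no adjacent C=O → amine.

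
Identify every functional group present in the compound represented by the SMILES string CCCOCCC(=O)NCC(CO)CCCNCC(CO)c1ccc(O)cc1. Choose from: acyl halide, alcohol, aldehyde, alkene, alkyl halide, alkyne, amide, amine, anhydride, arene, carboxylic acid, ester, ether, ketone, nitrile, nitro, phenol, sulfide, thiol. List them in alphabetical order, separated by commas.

alcohol, amide, amine, arene, ether, phenol

Working along the chain:
  CH2OCH2: C–O–C with sp³ carbons on both sides and no adjacent C=O → ether.
  CH2CONHCH2: –C(=O)–N– linkage → amide (the N is not an amine).
  CH(CH2OH): pendant –CH2OH on an sp³ backbone C → alcohol.
  CH2NHCH2: C–N–C with sp³ carbons and no adjacent C=O → amine (secondary).
  CH(CH2OH): pendant –CH2OH on an sp³ backbone C → alcohol.
  C6H4OH: –OH attached directly to an aromatic ring → phenol (not alcohol); the ring itself is an arene.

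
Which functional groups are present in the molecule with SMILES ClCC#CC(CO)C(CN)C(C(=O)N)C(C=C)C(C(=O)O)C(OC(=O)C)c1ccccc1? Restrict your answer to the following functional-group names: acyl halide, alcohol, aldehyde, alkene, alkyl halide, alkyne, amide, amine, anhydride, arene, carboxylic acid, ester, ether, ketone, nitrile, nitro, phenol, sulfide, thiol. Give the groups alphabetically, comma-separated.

halogen on an sp³ carbon → alkyl halide.
C≡C triple bond → alkyne.
pendant –CH2OH on an sp³ backbone C → alcohol.
pendant –CH2NH2: N on sp³ C, no adjacent C=O → amine.
pendant –CONH2: carbonyl C bonded to C and N → amide.
pendant –CH=CH2: C=C double bond → alkene.
pendant –COOH: carbonyl C bonded to C and –OH → carboxylic acid.
pendant –OC(=O)CH3: an acyloxy group → ester.
–C6H5 phenyl ring → arene.

alcohol, alkene, alkyl halide, alkyne, amide, amine, arene, carboxylic acid, ester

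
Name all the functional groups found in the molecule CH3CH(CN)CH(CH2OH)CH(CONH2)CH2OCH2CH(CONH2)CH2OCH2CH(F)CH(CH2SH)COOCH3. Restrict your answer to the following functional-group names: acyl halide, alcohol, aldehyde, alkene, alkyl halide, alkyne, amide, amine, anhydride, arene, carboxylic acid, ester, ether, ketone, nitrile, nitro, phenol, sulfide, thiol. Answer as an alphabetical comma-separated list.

Reading the structure from left to right:
  CH(CN): pendant –C≡N: nitrile.
  CH(CH2OH): pendant –CH2OH on an sp³ backbone C → alcohol.
  CH(CONH2): pendant –CONH2: carbonyl C bonded to C and N → amide.
  CH2OCH2: C–O–C with sp³ carbons on both sides and no adjacent C=O → ether.
  CH(CONH2): pendant –CONH2: carbonyl C bonded to C and N → amide.
  CH2OCH2: C–O–C with sp³ carbons on both sides and no adjacent C=O → ether.
  CH(F): halogen on an sp³ carbon → alkyl halide.
  CH(CH2SH): pendant –CH2SH → thiol.
  COOCH3: –C(=O)OCH3: carbonyl C bonded to C and to –OCH3 → ester (not ketone + ether).

alcohol, alkyl halide, amide, ester, ether, nitrile, thiol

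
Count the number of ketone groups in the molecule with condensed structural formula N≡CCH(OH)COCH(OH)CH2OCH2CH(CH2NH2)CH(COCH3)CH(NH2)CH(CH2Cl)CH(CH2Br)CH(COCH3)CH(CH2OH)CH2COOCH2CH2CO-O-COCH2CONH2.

Working along the chain:
  N≡C: N≡C–: carbon triple-bonded to nitrogen → nitrile.
  CH(OH): –OH on an sp³ carbon → alcohol (secondary).
  CO: –C(=O)– with carbon on both sides → ketone.
  CH(OH): –OH on an sp³ carbon → alcohol (secondary).
  CH2OCH2: C–O–C with sp³ carbons on both sides and no adjacent C=O → ether.
  CH(CH2NH2): pendant –CH2NH2: N on sp³ C, no adjacent C=O → amine.
  CH(COCH3): pendant –COCH3: carbonyl C bonded to two carbons → ketone.
  CH(NH2): –NH2 on an sp³ carbon with no adjacent C=O → amine.
  CH(CH2Cl): pendant –CH2X: halogen on sp³ carbon → alkyl halide.
  CH(CH2Br): pendant –CH2X: halogen on sp³ carbon → alkyl halide.
  CH(COCH3): pendant –COCH3: carbonyl C bonded to two carbons → ketone.
  CH(CH2OH): pendant –CH2OH on an sp³ backbone C → alcohol.
  CH2COOCH2: –C(=O)–O–C with C on the carbonyl side → ester.
  CH2CO-O-COCH2: two acyl groups sharing one oxygen, –C(=O)–O–C(=O)– → anhydride.
  CONH2: –C(=O)NH2: carbonyl C bonded to C and to N → amide (the N is not a separate amine).
Ketone appears at: CO, CH(COCH3), CH(COCH3) → 3.

3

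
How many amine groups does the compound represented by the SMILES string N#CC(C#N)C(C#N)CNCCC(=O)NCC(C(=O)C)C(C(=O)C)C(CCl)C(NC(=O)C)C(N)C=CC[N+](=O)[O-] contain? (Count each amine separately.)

2

N≡C–: carbon triple-bonded to nitrogen → nitrile.
pendant –C≡N: nitrile.
pendant –C≡N: nitrile.
C–N–C with sp³ carbons and no adjacent C=O → amine (secondary).
–C(=O)–N– linkage → amide (the N is not an amine).
pendant –COCH3: carbonyl C bonded to two carbons → ketone.
pendant –COCH3: carbonyl C bonded to two carbons → ketone.
pendant –CH2X: halogen on sp³ carbon → alkyl halide.
pendant –NHC(=O)CH3: N bonded to a carbonyl → amide (not amine).
–NH2 on an sp³ carbon with no adjacent C=O → amine.
C=C double bond → alkene.
–NO2 on carbon → nitro group.
Amine appears at: CH2NHCH2, CH(NH2) → 2.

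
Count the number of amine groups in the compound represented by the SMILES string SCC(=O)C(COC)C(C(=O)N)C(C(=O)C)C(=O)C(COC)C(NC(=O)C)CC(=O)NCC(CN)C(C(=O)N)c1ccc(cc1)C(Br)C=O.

–SH on an sp³ carbon → thiol.
–C(=O)– with carbon on both sides → ketone.
pendant –CH2OCH3: C–O–C linkage → ether.
pendant –CONH2: carbonyl C bonded to C and N → amide.
pendant –COCH3: carbonyl C bonded to two carbons → ketone.
–C(=O)– with carbon on both sides → ketone.
pendant –CH2OCH3: C–O–C linkage → ether.
pendant –NHC(=O)CH3: N bonded to a carbonyl → amide (not amine).
–C(=O)–N– linkage → amide (the N is not an amine).
pendant –CH2NH2: N on sp³ C, no adjacent C=O → amine.
pendant –CONH2: carbonyl C bonded to C and N → amide.
para-disubstituted benzene ring → arene.
halogen on an sp³ carbon → alkyl halide.
terminal –CHO: carbonyl C bonded to H and C → aldehyde.
Amine appears at: CH(CH2NH2) → 1.

1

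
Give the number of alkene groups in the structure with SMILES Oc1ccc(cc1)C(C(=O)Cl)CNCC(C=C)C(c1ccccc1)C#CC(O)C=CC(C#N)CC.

Reading the structure from left to right:
  HOC6H4: –OH attached directly to an aromatic ring → phenol (not alcohol); the ring itself is an arene.
  CH(COCl): pendant –C(=O)X: carbonyl C bonded to C and halogen → acyl halide.
  CH2NHCH2: C–N–C with sp³ carbons and no adjacent C=O → amine (secondary).
  CH(CH=CH2): pendant –CH=CH2: C=C double bond → alkene.
  CH(C6H5): pendant –C6H5: benzene ring → arene.
  C≡C: C≡C triple bond → alkyne.
  CH(OH): –OH on an sp³ carbon → alcohol (secondary).
  CH=CH: C=C double bond → alkene.
  CH(CN): pendant –C≡N: nitrile.
Alkene appears at: CH(CH=CH2), CH=CH → 2.

2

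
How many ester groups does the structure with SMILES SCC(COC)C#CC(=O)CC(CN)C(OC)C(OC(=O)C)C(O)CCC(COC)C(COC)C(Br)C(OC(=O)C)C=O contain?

Taking each segment in turn:
  HSCH2: –SH on an sp³ carbon → thiol.
  CH(CH2OCH3): pendant –CH2OCH3: C–O–C linkage → ether.
  C≡C: C≡C triple bond → alkyne.
  CO: –C(=O)– with carbon on both sides → ketone.
  CH(CH2NH2): pendant –CH2NH2: N on sp³ C, no adjacent C=O → amine.
  CH(OCH3): pendant –OCH3: C–O–C with sp³ C, no adjacent C=O → ether.
  CH(OCOCH3): pendant –OC(=O)CH3: an acyloxy group → ester.
  CH(OH): –OH on an sp³ carbon → alcohol (secondary).
  CH(CH2OCH3): pendant –CH2OCH3: C–O–C linkage → ether.
  CH(CH2OCH3): pendant –CH2OCH3: C–O–C linkage → ether.
  CH(Br): halogen on an sp³ carbon → alkyl halide.
  CH(OCOCH3): pendant –OC(=O)CH3: an acyloxy group → ester.
  CHO: terminal –CHO: carbonyl C bonded to H and C → aldehyde.
Ester appears at: CH(OCOCH3), CH(OCOCH3) → 2.

2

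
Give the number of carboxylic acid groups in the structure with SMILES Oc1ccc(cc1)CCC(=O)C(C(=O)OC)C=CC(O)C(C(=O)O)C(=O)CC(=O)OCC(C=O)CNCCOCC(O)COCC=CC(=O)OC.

1

Reading the structure from left to right:
  HOC6H4: –OH attached directly to an aromatic ring → phenol (not alcohol); the ring itself is an arene.
  CO: –C(=O)– with carbon on both sides → ketone.
  CH(COOCH3): pendant –COOCH3: carbonyl C bonded to C and –OCH3 → ester.
  CH=CH: C=C double bond → alkene.
  CH(OH): –OH on an sp³ carbon → alcohol (secondary).
  CH(COOH): pendant –COOH: carbonyl C bonded to C and –OH → carboxylic acid.
  CO: –C(=O)– with carbon on both sides → ketone.
  CH2COOCH2: –C(=O)–O–C with C on the carbonyl side → ester.
  CH(CHO): pendant –CHO: carbonyl C bonded to C and H → aldehyde.
  CH2NHCH2: C–N–C with sp³ carbons and no adjacent C=O → amine (secondary).
  CH2OCH2: C–O–C with sp³ carbons on both sides and no adjacent C=O → ether.
  CH(OH): –OH on an sp³ carbon → alcohol (secondary).
  CH2OCH2: C–O–C with sp³ carbons on both sides and no adjacent C=O → ether.
  CH=CH: C=C double bond → alkene.
  COOCH3: –C(=O)OCH3: carbonyl C bonded to C and to –OCH3 → ester (not ketone + ether).
Carboxylic acid appears at: CH(COOH) → 1.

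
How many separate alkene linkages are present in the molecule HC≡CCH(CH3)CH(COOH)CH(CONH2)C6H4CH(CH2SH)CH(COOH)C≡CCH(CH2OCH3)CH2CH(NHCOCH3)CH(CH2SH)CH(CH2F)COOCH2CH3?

0

Reading the structure from left to right:
  HC≡C: C≡C triple bond → alkyne.
  CH(COOH): pendant –COOH: carbonyl C bonded to C and –OH → carboxylic acid.
  CH(CONH2): pendant –CONH2: carbonyl C bonded to C and N → amide.
  C6H4: para-disubstituted benzene ring → arene.
  CH(CH2SH): pendant –CH2SH → thiol.
  CH(COOH): pendant –COOH: carbonyl C bonded to C and –OH → carboxylic acid.
  C≡C: C≡C triple bond → alkyne.
  CH(CH2OCH3): pendant –CH2OCH3: C–O–C linkage → ether.
  CH(NHCOCH3): pendant –NHC(=O)CH3: N bonded to a carbonyl → amide (not amine).
  CH(CH2SH): pendant –CH2SH → thiol.
  CH(CH2F): pendant –CH2X: halogen on sp³ carbon → alkyl halide.
  COOCH2CH3: –C(=O)OCH2CH3: carbonyl C bonded to C and to –OEt → ester.
No segment is a alkene: HC≡C is alkyne, not alkene; C6H4 is arene, not alkene; C≡C is alkyne, not alkene. → 0.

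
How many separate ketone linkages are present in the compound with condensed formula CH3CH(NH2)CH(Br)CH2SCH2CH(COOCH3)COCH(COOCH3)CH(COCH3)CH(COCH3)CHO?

–NH2 on an sp³ carbon with no adjacent C=O → amine.
halogen on an sp³ carbon → alkyl halide.
C–S–C linkage → sulfide (thioether).
pendant –COOCH3: carbonyl C bonded to C and –OCH3 → ester.
–C(=O)– with carbon on both sides → ketone.
pendant –COOCH3: carbonyl C bonded to C and –OCH3 → ester.
pendant –COCH3: carbonyl C bonded to two carbons → ketone.
pendant –COCH3: carbonyl C bonded to two carbons → ketone.
terminal –CHO: carbonyl C bonded to H and C → aldehyde.
Ketone appears at: CO, CH(COCH3), CH(COCH3) → 3.

3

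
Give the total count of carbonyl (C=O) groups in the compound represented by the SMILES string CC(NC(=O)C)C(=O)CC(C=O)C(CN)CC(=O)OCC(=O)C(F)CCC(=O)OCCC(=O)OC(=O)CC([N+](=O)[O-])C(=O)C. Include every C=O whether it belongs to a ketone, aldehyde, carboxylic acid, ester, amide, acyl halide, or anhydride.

CH(NHCOCH3): amide, 1 C=O (running total 1).
CO: ketone, 1 C=O (running total 2).
CH(CHO): aldehyde, 1 C=O (running total 3).
CH2COOCH2: ester, 1 C=O (running total 4).
CO: ketone, 1 C=O (running total 5).
CH2COOCH2: ester, 1 C=O (running total 6).
CH2CO-O-COCH2: anhydride, 2 C=O (running total 8).
CO: ketone, 1 C=O (running total 9).

9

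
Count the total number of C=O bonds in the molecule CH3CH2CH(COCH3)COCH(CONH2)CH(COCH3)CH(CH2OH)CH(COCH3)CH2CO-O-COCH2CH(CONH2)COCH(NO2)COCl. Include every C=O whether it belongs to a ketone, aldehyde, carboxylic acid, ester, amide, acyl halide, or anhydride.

10

CH(COCH3): ketone, 1 C=O (running total 1).
CO: ketone, 1 C=O (running total 2).
CH(CONH2): amide, 1 C=O (running total 3).
CH(COCH3): ketone, 1 C=O (running total 4).
CH(COCH3): ketone, 1 C=O (running total 5).
CH2CO-O-COCH2: anhydride, 2 C=O (running total 7).
CH(CONH2): amide, 1 C=O (running total 8).
CO: ketone, 1 C=O (running total 9).
COCl: acyl halide, 1 C=O (running total 10).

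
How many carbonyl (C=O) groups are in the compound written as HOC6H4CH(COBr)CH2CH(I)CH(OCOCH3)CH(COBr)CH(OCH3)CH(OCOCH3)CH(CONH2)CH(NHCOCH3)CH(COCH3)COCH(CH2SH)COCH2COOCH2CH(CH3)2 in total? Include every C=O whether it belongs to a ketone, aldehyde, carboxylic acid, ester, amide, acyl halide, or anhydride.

CH(COBr): acyl halide, 1 C=O (running total 1).
CH(OCOCH3): ester, 1 C=O (running total 2).
CH(COBr): acyl halide, 1 C=O (running total 3).
CH(OCOCH3): ester, 1 C=O (running total 4).
CH(CONH2): amide, 1 C=O (running total 5).
CH(NHCOCH3): amide, 1 C=O (running total 6).
CH(COCH3): ketone, 1 C=O (running total 7).
CO: ketone, 1 C=O (running total 8).
CO: ketone, 1 C=O (running total 9).
CH2COOCH2: ester, 1 C=O (running total 10).

10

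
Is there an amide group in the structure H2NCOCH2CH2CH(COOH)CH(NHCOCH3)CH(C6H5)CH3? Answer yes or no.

yes

Working along the chain:
  H2NCO: –C(=O)NH2: carbonyl C bonded to C and to N → amide (the N is not a separate amine).
  CH(COOH): pendant –COOH: carbonyl C bonded to C and –OH → carboxylic acid.
  CH(NHCOCH3): pendant –NHC(=O)CH3: N bonded to a carbonyl → amide (not amine).
  CH(C6H5): pendant –C6H5: benzene ring → arene.
The H2NCO segment supplies the amide: –C(=O)NH2: carbonyl C bonded to C and to N → amide (the N is not a separate amine).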